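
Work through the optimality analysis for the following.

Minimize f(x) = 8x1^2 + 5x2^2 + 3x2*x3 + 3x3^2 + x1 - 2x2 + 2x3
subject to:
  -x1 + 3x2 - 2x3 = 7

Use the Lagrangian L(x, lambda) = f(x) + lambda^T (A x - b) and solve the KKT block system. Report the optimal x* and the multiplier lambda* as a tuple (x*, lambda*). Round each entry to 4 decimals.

Form the Lagrangian:
  L(x, lambda) = (1/2) x^T Q x + c^T x + lambda^T (A x - b)
Stationarity (grad_x L = 0): Q x + c + A^T lambda = 0.
Primal feasibility: A x = b.

This gives the KKT block system:
  [ Q   A^T ] [ x     ]   [-c ]
  [ A    0  ] [ lambda ] = [ b ]

Solving the linear system:
  x*      = (-0.1788, 1.2285, -1.5678)
  lambda* = (-1.8606)
  f(x*)   = 3.6265

x* = (-0.1788, 1.2285, -1.5678), lambda* = (-1.8606)


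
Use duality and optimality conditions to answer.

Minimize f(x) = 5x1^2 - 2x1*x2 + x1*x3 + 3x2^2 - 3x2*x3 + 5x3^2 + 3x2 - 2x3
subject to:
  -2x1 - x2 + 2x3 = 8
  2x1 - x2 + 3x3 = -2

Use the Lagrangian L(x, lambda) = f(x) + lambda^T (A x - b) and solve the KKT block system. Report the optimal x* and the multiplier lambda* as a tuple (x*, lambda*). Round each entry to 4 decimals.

Form the Lagrangian:
  L(x, lambda) = (1/2) x^T Q x + c^T x + lambda^T (A x - b)
Stationarity (grad_x L = 0): Q x + c + A^T lambda = 0.
Primal feasibility: A x = b.

This gives the KKT block system:
  [ Q   A^T ] [ x     ]   [-c ]
  [ A    0  ] [ lambda ] = [ b ]

Solving the linear system:
  x*      = (-2.6121, -1.879, 0.4484)
  lambda* = (-7.6762, 3.2811)
  f(x*)   = 30.7189

x* = (-2.6121, -1.879, 0.4484), lambda* = (-7.6762, 3.2811)


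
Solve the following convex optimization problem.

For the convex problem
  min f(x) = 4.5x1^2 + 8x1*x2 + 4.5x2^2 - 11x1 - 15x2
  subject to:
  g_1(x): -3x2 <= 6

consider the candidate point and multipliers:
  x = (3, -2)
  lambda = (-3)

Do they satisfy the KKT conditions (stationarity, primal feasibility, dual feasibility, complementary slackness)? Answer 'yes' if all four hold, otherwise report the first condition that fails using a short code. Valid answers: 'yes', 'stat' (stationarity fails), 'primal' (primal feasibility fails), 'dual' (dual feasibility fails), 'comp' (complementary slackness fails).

Gradient of f: grad f(x) = Q x + c = (0, -9)
Constraint values g_i(x) = a_i^T x - b_i:
  g_1((3, -2)) = 0
Stationarity residual: grad f(x) + sum_i lambda_i a_i = (0, 0)
  -> stationarity OK
Primal feasibility (all g_i <= 0): OK
Dual feasibility (all lambda_i >= 0): FAILS
Complementary slackness (lambda_i * g_i(x) = 0 for all i): OK

Verdict: the first failing condition is dual_feasibility -> dual.

dual


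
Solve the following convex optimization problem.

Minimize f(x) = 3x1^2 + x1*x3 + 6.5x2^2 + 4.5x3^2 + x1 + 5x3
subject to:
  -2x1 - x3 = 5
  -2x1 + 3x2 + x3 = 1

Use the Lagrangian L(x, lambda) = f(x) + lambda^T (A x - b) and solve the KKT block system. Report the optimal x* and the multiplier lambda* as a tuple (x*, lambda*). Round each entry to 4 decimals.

Form the Lagrangian:
  L(x, lambda) = (1/2) x^T Q x + c^T x + lambda^T (A x - b)
Stationarity (grad_x L = 0): Q x + c + A^T lambda = 0.
Primal feasibility: A x = b.

This gives the KKT block system:
  [ Q   A^T ] [ x     ]   [-c ]
  [ A    0  ] [ lambda ] = [ b ]

Solving the linear system:
  x*      = (-1.8109, -0.4145, -1.3782)
  lambda* = (-7.4182, 1.7964)
  f(x*)   = 13.2964

x* = (-1.8109, -0.4145, -1.3782), lambda* = (-7.4182, 1.7964)


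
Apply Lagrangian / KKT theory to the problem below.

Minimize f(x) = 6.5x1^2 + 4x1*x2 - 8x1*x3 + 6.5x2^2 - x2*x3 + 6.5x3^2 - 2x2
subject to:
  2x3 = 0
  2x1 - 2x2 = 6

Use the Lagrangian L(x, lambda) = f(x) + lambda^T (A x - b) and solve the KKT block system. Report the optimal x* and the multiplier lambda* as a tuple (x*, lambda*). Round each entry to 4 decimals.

Form the Lagrangian:
  L(x, lambda) = (1/2) x^T Q x + c^T x + lambda^T (A x - b)
Stationarity (grad_x L = 0): Q x + c + A^T lambda = 0.
Primal feasibility: A x = b.

This gives the KKT block system:
  [ Q   A^T ] [ x     ]   [-c ]
  [ A    0  ] [ lambda ] = [ b ]

Solving the linear system:
  x*      = (1.5588, -1.4412, 0)
  lambda* = (5.5147, -7.25)
  f(x*)   = 23.1912

x* = (1.5588, -1.4412, 0), lambda* = (5.5147, -7.25)


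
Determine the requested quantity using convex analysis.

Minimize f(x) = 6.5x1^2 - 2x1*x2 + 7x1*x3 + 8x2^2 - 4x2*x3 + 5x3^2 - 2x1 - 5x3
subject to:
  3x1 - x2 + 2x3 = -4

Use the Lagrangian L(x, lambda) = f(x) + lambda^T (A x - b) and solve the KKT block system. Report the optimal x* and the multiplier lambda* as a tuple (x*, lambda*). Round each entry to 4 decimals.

Form the Lagrangian:
  L(x, lambda) = (1/2) x^T Q x + c^T x + lambda^T (A x - b)
Stationarity (grad_x L = 0): Q x + c + A^T lambda = 0.
Primal feasibility: A x = b.

This gives the KKT block system:
  [ Q   A^T ] [ x     ]   [-c ]
  [ A    0  ] [ lambda ] = [ b ]

Solving the linear system:
  x*      = (-1.4828, 0.3103, 0.3793)
  lambda* = (6.4138)
  f(x*)   = 13.3621

x* = (-1.4828, 0.3103, 0.3793), lambda* = (6.4138)


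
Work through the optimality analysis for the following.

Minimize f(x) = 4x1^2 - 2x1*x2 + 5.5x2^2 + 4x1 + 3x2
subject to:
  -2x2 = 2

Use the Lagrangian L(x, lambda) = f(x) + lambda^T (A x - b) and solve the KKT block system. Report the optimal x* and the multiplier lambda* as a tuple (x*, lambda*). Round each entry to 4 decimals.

Form the Lagrangian:
  L(x, lambda) = (1/2) x^T Q x + c^T x + lambda^T (A x - b)
Stationarity (grad_x L = 0): Q x + c + A^T lambda = 0.
Primal feasibility: A x = b.

This gives the KKT block system:
  [ Q   A^T ] [ x     ]   [-c ]
  [ A    0  ] [ lambda ] = [ b ]

Solving the linear system:
  x*      = (-0.75, -1)
  lambda* = (-3.25)
  f(x*)   = 0.25

x* = (-0.75, -1), lambda* = (-3.25)


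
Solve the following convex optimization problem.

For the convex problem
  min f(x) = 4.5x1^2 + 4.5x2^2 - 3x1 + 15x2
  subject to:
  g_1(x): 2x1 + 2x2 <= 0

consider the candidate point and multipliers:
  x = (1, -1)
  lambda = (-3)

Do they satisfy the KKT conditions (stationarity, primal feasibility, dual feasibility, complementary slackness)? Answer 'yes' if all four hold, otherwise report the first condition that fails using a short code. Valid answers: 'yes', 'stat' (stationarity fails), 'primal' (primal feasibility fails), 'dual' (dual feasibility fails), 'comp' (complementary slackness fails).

Gradient of f: grad f(x) = Q x + c = (6, 6)
Constraint values g_i(x) = a_i^T x - b_i:
  g_1((1, -1)) = 0
Stationarity residual: grad f(x) + sum_i lambda_i a_i = (0, 0)
  -> stationarity OK
Primal feasibility (all g_i <= 0): OK
Dual feasibility (all lambda_i >= 0): FAILS
Complementary slackness (lambda_i * g_i(x) = 0 for all i): OK

Verdict: the first failing condition is dual_feasibility -> dual.

dual


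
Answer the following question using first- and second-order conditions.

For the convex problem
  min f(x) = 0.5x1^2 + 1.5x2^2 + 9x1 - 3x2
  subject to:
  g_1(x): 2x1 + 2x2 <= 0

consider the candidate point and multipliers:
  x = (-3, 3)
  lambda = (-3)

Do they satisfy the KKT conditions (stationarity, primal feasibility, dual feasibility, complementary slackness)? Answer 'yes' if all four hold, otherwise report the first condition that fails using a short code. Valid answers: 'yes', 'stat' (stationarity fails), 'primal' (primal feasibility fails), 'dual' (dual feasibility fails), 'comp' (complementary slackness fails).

Gradient of f: grad f(x) = Q x + c = (6, 6)
Constraint values g_i(x) = a_i^T x - b_i:
  g_1((-3, 3)) = 0
Stationarity residual: grad f(x) + sum_i lambda_i a_i = (0, 0)
  -> stationarity OK
Primal feasibility (all g_i <= 0): OK
Dual feasibility (all lambda_i >= 0): FAILS
Complementary slackness (lambda_i * g_i(x) = 0 for all i): OK

Verdict: the first failing condition is dual_feasibility -> dual.

dual


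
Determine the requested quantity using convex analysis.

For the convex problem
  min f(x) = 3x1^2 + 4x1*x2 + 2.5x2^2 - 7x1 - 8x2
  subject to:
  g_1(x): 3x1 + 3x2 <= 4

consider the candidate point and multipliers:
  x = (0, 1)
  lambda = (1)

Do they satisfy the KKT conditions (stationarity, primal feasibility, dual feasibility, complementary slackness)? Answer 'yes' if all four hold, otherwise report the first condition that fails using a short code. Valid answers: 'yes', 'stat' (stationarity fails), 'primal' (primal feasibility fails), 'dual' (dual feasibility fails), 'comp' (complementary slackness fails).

Gradient of f: grad f(x) = Q x + c = (-3, -3)
Constraint values g_i(x) = a_i^T x - b_i:
  g_1((0, 1)) = -1
Stationarity residual: grad f(x) + sum_i lambda_i a_i = (0, 0)
  -> stationarity OK
Primal feasibility (all g_i <= 0): OK
Dual feasibility (all lambda_i >= 0): OK
Complementary slackness (lambda_i * g_i(x) = 0 for all i): FAILS

Verdict: the first failing condition is complementary_slackness -> comp.

comp


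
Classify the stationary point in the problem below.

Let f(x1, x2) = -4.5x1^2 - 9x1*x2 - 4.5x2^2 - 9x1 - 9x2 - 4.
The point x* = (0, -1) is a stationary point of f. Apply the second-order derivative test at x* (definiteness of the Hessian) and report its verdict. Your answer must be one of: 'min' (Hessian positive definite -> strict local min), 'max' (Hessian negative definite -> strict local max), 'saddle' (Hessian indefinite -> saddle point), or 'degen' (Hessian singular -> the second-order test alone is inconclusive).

Compute the Hessian H = grad^2 f:
  H = [[-9, -9], [-9, -9]]
Verify stationarity: grad f(x*) = H x* + g = (0, 0).
Eigenvalues of H: -18, 0.
H has a zero eigenvalue (singular; negative semidefinite but not definite), so H is neither positive definite, negative definite, nor indefinite. The second-order test alone is inconclusive -> degen.
(Indeed, f is constant along the null direction of H through x*, so x* is not a strict local extremum.)

degen


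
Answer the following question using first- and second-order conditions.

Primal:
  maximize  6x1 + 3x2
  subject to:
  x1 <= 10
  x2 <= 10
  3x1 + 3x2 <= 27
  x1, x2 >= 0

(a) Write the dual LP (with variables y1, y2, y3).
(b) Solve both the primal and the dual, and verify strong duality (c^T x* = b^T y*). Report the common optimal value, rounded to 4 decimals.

The standard primal-dual pair for 'max c^T x s.t. A x <= b, x >= 0' is:
  Dual:  min b^T y  s.t.  A^T y >= c,  y >= 0.

So the dual LP is:
  minimize  10y1 + 10y2 + 27y3
  subject to:
    y1 + 3y3 >= 6
    y2 + 3y3 >= 3
    y1, y2, y3 >= 0

Solving the primal: x* = (9, 0).
  primal value c^T x* = 54.
Solving the dual: y* = (0, 0, 2).
  dual value b^T y* = 54.
Strong duality: c^T x* = b^T y*. Confirmed.

54


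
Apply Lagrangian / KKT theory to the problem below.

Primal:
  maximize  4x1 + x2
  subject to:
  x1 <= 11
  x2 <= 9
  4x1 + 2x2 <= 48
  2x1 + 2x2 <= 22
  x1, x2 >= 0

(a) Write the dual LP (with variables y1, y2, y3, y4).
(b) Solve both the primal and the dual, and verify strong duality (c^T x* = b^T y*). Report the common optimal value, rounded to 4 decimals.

The standard primal-dual pair for 'max c^T x s.t. A x <= b, x >= 0' is:
  Dual:  min b^T y  s.t.  A^T y >= c,  y >= 0.

So the dual LP is:
  minimize  11y1 + 9y2 + 48y3 + 22y4
  subject to:
    y1 + 4y3 + 2y4 >= 4
    y2 + 2y3 + 2y4 >= 1
    y1, y2, y3, y4 >= 0

Solving the primal: x* = (11, 0).
  primal value c^T x* = 44.
Solving the dual: y* = (0, 0, 0, 2).
  dual value b^T y* = 44.
Strong duality: c^T x* = b^T y*. Confirmed.

44


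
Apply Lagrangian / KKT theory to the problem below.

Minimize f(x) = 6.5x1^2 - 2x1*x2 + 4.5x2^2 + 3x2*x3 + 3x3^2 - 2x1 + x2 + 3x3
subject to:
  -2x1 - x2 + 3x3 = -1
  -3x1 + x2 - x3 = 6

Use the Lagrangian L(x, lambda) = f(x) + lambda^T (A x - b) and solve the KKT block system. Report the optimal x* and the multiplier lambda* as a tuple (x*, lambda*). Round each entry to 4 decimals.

Form the Lagrangian:
  L(x, lambda) = (1/2) x^T Q x + c^T x + lambda^T (A x - b)
Stationarity (grad_x L = 0): Q x + c + A^T lambda = 0.
Primal feasibility: A x = b.

This gives the KKT block system:
  [ Q   A^T ] [ x     ]   [-c ]
  [ A    0  ] [ lambda ] = [ b ]

Solving the linear system:
  x*      = (-1.454, 0.5029, -1.135)
  lambda* = (-1.364, -6.3933)
  f(x*)   = 18.501

x* = (-1.454, 0.5029, -1.135), lambda* = (-1.364, -6.3933)


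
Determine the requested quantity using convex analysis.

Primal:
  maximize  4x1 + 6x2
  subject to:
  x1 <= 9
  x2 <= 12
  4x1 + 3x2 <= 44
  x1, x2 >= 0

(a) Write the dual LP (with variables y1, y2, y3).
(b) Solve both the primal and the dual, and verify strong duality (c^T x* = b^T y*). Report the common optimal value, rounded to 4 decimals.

The standard primal-dual pair for 'max c^T x s.t. A x <= b, x >= 0' is:
  Dual:  min b^T y  s.t.  A^T y >= c,  y >= 0.

So the dual LP is:
  minimize  9y1 + 12y2 + 44y3
  subject to:
    y1 + 4y3 >= 4
    y2 + 3y3 >= 6
    y1, y2, y3 >= 0

Solving the primal: x* = (2, 12).
  primal value c^T x* = 80.
Solving the dual: y* = (0, 3, 1).
  dual value b^T y* = 80.
Strong duality: c^T x* = b^T y*. Confirmed.

80


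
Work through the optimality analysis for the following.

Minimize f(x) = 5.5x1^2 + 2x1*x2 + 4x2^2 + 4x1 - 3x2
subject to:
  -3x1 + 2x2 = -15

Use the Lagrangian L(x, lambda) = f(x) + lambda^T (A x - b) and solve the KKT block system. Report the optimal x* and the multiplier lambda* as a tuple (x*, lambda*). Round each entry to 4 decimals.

Form the Lagrangian:
  L(x, lambda) = (1/2) x^T Q x + c^T x + lambda^T (A x - b)
Stationarity (grad_x L = 0): Q x + c + A^T lambda = 0.
Primal feasibility: A x = b.

This gives the KKT block system:
  [ Q   A^T ] [ x     ]   [-c ]
  [ A    0  ] [ lambda ] = [ b ]

Solving the linear system:
  x*      = (3.0143, -2.9786)
  lambda* = (10.4)
  f(x*)   = 88.4964

x* = (3.0143, -2.9786), lambda* = (10.4)


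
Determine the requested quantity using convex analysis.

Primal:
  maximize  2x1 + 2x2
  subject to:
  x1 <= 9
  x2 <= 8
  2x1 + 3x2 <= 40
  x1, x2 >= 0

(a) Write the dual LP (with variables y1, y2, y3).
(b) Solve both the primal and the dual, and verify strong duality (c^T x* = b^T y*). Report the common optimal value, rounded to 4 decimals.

The standard primal-dual pair for 'max c^T x s.t. A x <= b, x >= 0' is:
  Dual:  min b^T y  s.t.  A^T y >= c,  y >= 0.

So the dual LP is:
  minimize  9y1 + 8y2 + 40y3
  subject to:
    y1 + 2y3 >= 2
    y2 + 3y3 >= 2
    y1, y2, y3 >= 0

Solving the primal: x* = (9, 7.3333).
  primal value c^T x* = 32.6667.
Solving the dual: y* = (0.6667, 0, 0.6667).
  dual value b^T y* = 32.6667.
Strong duality: c^T x* = b^T y*. Confirmed.

32.6667


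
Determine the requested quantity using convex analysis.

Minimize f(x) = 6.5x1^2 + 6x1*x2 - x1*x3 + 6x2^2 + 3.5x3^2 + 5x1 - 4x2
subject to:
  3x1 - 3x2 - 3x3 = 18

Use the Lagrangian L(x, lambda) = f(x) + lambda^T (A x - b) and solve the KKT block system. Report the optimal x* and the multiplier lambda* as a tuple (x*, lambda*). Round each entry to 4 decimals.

Form the Lagrangian:
  L(x, lambda) = (1/2) x^T Q x + c^T x + lambda^T (A x - b)
Stationarity (grad_x L = 0): Q x + c + A^T lambda = 0.
Primal feasibility: A x = b.

This gives the KKT block system:
  [ Q   A^T ] [ x     ]   [-c ]
  [ A    0  ] [ lambda ] = [ b ]

Solving the linear system:
  x*      = (1.7222, -2, -2.2778)
  lambda* = (-5.8889)
  f(x*)   = 61.3056

x* = (1.7222, -2, -2.2778), lambda* = (-5.8889)


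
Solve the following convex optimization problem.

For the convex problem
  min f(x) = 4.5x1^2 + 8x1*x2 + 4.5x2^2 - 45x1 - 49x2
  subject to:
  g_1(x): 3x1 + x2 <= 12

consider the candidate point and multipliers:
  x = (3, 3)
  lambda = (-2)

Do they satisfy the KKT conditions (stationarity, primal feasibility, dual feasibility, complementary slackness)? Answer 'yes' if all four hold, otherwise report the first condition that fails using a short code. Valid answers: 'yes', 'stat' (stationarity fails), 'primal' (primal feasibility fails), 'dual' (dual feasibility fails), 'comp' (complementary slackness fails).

Gradient of f: grad f(x) = Q x + c = (6, 2)
Constraint values g_i(x) = a_i^T x - b_i:
  g_1((3, 3)) = 0
Stationarity residual: grad f(x) + sum_i lambda_i a_i = (0, 0)
  -> stationarity OK
Primal feasibility (all g_i <= 0): OK
Dual feasibility (all lambda_i >= 0): FAILS
Complementary slackness (lambda_i * g_i(x) = 0 for all i): OK

Verdict: the first failing condition is dual_feasibility -> dual.

dual


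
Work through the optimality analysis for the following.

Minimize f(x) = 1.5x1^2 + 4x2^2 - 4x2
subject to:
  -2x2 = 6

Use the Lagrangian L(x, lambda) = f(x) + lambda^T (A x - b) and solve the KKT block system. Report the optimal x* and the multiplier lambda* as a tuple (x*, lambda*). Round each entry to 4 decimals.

Form the Lagrangian:
  L(x, lambda) = (1/2) x^T Q x + c^T x + lambda^T (A x - b)
Stationarity (grad_x L = 0): Q x + c + A^T lambda = 0.
Primal feasibility: A x = b.

This gives the KKT block system:
  [ Q   A^T ] [ x     ]   [-c ]
  [ A    0  ] [ lambda ] = [ b ]

Solving the linear system:
  x*      = (0, -3)
  lambda* = (-14)
  f(x*)   = 48

x* = (0, -3), lambda* = (-14)


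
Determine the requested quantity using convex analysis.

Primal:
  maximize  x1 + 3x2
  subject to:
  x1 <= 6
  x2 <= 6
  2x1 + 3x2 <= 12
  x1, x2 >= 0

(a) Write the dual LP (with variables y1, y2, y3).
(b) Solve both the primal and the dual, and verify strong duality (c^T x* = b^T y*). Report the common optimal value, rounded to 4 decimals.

The standard primal-dual pair for 'max c^T x s.t. A x <= b, x >= 0' is:
  Dual:  min b^T y  s.t.  A^T y >= c,  y >= 0.

So the dual LP is:
  minimize  6y1 + 6y2 + 12y3
  subject to:
    y1 + 2y3 >= 1
    y2 + 3y3 >= 3
    y1, y2, y3 >= 0

Solving the primal: x* = (0, 4).
  primal value c^T x* = 12.
Solving the dual: y* = (0, 0, 1).
  dual value b^T y* = 12.
Strong duality: c^T x* = b^T y*. Confirmed.

12


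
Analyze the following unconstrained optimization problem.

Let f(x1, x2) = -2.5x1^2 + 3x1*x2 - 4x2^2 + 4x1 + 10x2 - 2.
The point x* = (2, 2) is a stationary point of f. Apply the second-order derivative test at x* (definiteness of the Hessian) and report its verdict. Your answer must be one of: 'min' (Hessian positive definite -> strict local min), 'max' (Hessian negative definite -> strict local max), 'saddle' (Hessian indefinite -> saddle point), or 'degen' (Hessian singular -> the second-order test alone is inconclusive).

Compute the Hessian H = grad^2 f:
  H = [[-5, 3], [3, -8]]
Verify stationarity: grad f(x*) = H x* + g = (0, 0).
Eigenvalues of H: -9.8541, -3.1459.
Both eigenvalues < 0, so H is negative definite -> x* is a strict local max.

max


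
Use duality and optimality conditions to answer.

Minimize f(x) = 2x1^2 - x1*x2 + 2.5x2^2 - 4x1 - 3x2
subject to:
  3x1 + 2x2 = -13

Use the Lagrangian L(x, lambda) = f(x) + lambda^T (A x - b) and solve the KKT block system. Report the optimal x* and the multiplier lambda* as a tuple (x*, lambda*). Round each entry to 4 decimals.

Form the Lagrangian:
  L(x, lambda) = (1/2) x^T Q x + c^T x + lambda^T (A x - b)
Stationarity (grad_x L = 0): Q x + c + A^T lambda = 0.
Primal feasibility: A x = b.

This gives the KKT block system:
  [ Q   A^T ] [ x     ]   [-c ]
  [ A    0  ] [ lambda ] = [ b ]

Solving the linear system:
  x*      = (-3.0548, -1.9178)
  lambda* = (4.7671)
  f(x*)   = 39.9726

x* = (-3.0548, -1.9178), lambda* = (4.7671)


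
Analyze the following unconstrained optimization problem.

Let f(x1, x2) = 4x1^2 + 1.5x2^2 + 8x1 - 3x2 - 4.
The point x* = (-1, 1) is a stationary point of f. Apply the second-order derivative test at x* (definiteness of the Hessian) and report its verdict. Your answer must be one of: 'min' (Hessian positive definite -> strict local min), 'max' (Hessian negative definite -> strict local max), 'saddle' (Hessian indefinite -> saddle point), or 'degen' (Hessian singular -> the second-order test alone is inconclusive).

Compute the Hessian H = grad^2 f:
  H = [[8, 0], [0, 3]]
Verify stationarity: grad f(x*) = H x* + g = (0, 0).
Eigenvalues of H: 3, 8.
Both eigenvalues > 0, so H is positive definite -> x* is a strict local min.

min


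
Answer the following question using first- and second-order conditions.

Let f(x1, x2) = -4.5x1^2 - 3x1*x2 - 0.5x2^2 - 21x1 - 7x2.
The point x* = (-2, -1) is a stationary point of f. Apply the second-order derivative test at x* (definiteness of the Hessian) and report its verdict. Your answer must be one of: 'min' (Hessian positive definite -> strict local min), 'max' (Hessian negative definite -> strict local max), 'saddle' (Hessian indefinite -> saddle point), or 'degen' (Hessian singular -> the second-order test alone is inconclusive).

Compute the Hessian H = grad^2 f:
  H = [[-9, -3], [-3, -1]]
Verify stationarity: grad f(x*) = H x* + g = (0, 0).
Eigenvalues of H: -10, 0.
H has a zero eigenvalue (singular; negative semidefinite but not definite), so H is neither positive definite, negative definite, nor indefinite. The second-order test alone is inconclusive -> degen.
(Indeed, f is constant along the null direction of H through x*, so x* is not a strict local extremum.)

degen


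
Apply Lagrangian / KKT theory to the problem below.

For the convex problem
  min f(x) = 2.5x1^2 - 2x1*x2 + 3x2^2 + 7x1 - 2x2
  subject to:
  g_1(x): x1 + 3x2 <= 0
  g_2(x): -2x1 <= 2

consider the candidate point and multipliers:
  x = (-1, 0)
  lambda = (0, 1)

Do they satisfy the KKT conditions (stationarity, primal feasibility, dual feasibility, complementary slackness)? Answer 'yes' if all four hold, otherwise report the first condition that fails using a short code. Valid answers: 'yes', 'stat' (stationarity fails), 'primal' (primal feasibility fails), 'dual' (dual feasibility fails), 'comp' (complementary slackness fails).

Gradient of f: grad f(x) = Q x + c = (2, 0)
Constraint values g_i(x) = a_i^T x - b_i:
  g_1((-1, 0)) = -1
  g_2((-1, 0)) = 0
Stationarity residual: grad f(x) + sum_i lambda_i a_i = (0, 0)
  -> stationarity OK
Primal feasibility (all g_i <= 0): OK
Dual feasibility (all lambda_i >= 0): OK
Complementary slackness (lambda_i * g_i(x) = 0 for all i): OK

Verdict: yes, KKT holds.

yes


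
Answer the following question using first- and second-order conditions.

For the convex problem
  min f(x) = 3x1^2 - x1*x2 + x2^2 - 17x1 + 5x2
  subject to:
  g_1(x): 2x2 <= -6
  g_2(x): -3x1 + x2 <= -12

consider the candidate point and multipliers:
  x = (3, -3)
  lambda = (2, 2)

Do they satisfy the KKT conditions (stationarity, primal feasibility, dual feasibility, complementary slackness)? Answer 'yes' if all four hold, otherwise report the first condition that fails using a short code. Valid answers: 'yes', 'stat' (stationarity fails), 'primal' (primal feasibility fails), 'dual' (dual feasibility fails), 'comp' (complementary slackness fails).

Gradient of f: grad f(x) = Q x + c = (4, -4)
Constraint values g_i(x) = a_i^T x - b_i:
  g_1((3, -3)) = 0
  g_2((3, -3)) = 0
Stationarity residual: grad f(x) + sum_i lambda_i a_i = (-2, 2)
  -> stationarity FAILS
Primal feasibility (all g_i <= 0): OK
Dual feasibility (all lambda_i >= 0): OK
Complementary slackness (lambda_i * g_i(x) = 0 for all i): OK

Verdict: the first failing condition is stationarity -> stat.

stat


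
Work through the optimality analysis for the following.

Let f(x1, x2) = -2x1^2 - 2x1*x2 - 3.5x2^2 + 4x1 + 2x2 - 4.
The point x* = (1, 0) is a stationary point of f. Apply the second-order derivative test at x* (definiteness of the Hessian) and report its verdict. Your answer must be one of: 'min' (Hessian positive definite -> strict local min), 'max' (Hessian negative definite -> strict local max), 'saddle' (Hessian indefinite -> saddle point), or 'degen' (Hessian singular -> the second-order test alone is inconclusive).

Compute the Hessian H = grad^2 f:
  H = [[-4, -2], [-2, -7]]
Verify stationarity: grad f(x*) = H x* + g = (0, 0).
Eigenvalues of H: -8, -3.
Both eigenvalues < 0, so H is negative definite -> x* is a strict local max.

max


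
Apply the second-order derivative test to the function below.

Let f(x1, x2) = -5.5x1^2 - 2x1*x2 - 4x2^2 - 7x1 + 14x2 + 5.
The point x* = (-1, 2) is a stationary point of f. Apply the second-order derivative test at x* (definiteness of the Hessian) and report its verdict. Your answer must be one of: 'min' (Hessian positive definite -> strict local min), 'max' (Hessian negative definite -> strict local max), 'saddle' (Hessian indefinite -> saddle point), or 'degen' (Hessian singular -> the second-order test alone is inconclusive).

Compute the Hessian H = grad^2 f:
  H = [[-11, -2], [-2, -8]]
Verify stationarity: grad f(x*) = H x* + g = (0, 0).
Eigenvalues of H: -12, -7.
Both eigenvalues < 0, so H is negative definite -> x* is a strict local max.

max


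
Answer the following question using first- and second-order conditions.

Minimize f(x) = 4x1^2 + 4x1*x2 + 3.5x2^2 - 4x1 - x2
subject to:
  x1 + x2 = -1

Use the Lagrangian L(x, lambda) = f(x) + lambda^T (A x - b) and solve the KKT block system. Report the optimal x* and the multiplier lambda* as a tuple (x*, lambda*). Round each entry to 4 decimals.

Form the Lagrangian:
  L(x, lambda) = (1/2) x^T Q x + c^T x + lambda^T (A x - b)
Stationarity (grad_x L = 0): Q x + c + A^T lambda = 0.
Primal feasibility: A x = b.

This gives the KKT block system:
  [ Q   A^T ] [ x     ]   [-c ]
  [ A    0  ] [ lambda ] = [ b ]

Solving the linear system:
  x*      = (0, -1)
  lambda* = (8)
  f(x*)   = 4.5

x* = (0, -1), lambda* = (8)


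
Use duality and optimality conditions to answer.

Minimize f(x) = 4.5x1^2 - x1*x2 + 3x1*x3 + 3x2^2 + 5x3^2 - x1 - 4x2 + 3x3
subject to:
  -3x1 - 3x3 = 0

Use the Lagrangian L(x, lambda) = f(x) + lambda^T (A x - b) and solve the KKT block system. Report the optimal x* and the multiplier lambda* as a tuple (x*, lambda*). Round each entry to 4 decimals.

Form the Lagrangian:
  L(x, lambda) = (1/2) x^T Q x + c^T x + lambda^T (A x - b)
Stationarity (grad_x L = 0): Q x + c + A^T lambda = 0.
Primal feasibility: A x = b.

This gives the KKT block system:
  [ Q   A^T ] [ x     ]   [-c ]
  [ A    0  ] [ lambda ] = [ b ]

Solving the linear system:
  x*      = (0.3636, 0.7273, -0.3636)
  lambda* = (0.1515)
  f(x*)   = -2.1818

x* = (0.3636, 0.7273, -0.3636), lambda* = (0.1515)


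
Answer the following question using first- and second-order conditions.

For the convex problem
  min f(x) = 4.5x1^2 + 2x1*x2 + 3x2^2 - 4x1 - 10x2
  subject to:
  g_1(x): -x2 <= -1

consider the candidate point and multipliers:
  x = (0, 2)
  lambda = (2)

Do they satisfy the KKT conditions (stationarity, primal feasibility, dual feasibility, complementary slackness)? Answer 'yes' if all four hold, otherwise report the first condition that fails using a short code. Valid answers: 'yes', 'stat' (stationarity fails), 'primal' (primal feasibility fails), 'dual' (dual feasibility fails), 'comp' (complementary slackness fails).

Gradient of f: grad f(x) = Q x + c = (0, 2)
Constraint values g_i(x) = a_i^T x - b_i:
  g_1((0, 2)) = -1
Stationarity residual: grad f(x) + sum_i lambda_i a_i = (0, 0)
  -> stationarity OK
Primal feasibility (all g_i <= 0): OK
Dual feasibility (all lambda_i >= 0): OK
Complementary slackness (lambda_i * g_i(x) = 0 for all i): FAILS

Verdict: the first failing condition is complementary_slackness -> comp.

comp


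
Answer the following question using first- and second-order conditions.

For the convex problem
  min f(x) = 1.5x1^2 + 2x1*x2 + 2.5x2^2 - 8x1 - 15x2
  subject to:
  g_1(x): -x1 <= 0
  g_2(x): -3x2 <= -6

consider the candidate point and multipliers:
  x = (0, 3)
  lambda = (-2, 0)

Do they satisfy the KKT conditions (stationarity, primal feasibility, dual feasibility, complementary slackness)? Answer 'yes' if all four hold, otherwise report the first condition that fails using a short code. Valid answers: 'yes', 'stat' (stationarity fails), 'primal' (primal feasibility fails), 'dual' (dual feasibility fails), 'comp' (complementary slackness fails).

Gradient of f: grad f(x) = Q x + c = (-2, 0)
Constraint values g_i(x) = a_i^T x - b_i:
  g_1((0, 3)) = 0
  g_2((0, 3)) = -3
Stationarity residual: grad f(x) + sum_i lambda_i a_i = (0, 0)
  -> stationarity OK
Primal feasibility (all g_i <= 0): OK
Dual feasibility (all lambda_i >= 0): FAILS
Complementary slackness (lambda_i * g_i(x) = 0 for all i): OK

Verdict: the first failing condition is dual_feasibility -> dual.

dual


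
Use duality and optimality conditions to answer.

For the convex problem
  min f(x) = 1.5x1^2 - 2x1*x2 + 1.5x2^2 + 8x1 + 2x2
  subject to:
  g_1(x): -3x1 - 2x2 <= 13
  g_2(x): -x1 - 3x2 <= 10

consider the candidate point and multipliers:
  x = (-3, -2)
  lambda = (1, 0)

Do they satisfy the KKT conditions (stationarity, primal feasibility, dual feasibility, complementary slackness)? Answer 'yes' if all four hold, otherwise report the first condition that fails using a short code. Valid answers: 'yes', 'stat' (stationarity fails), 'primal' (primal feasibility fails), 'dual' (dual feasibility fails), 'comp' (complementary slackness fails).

Gradient of f: grad f(x) = Q x + c = (3, 2)
Constraint values g_i(x) = a_i^T x - b_i:
  g_1((-3, -2)) = 0
  g_2((-3, -2)) = -1
Stationarity residual: grad f(x) + sum_i lambda_i a_i = (0, 0)
  -> stationarity OK
Primal feasibility (all g_i <= 0): OK
Dual feasibility (all lambda_i >= 0): OK
Complementary slackness (lambda_i * g_i(x) = 0 for all i): OK

Verdict: yes, KKT holds.

yes


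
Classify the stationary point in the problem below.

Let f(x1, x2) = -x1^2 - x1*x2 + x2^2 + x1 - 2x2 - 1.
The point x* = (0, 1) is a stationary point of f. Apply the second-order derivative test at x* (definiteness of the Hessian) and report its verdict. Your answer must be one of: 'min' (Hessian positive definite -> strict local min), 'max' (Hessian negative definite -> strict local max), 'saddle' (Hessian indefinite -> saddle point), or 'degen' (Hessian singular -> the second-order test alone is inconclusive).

Compute the Hessian H = grad^2 f:
  H = [[-2, -1], [-1, 2]]
Verify stationarity: grad f(x*) = H x* + g = (0, 0).
Eigenvalues of H: -2.2361, 2.2361.
Eigenvalues have mixed signs, so H is indefinite -> x* is a saddle point.

saddle


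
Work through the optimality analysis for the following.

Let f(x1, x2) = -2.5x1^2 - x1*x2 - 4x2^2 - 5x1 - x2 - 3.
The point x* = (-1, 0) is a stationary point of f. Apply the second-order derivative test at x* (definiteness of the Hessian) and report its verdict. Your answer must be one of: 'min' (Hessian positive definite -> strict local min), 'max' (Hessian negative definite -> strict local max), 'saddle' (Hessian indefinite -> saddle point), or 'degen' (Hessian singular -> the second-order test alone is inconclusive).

Compute the Hessian H = grad^2 f:
  H = [[-5, -1], [-1, -8]]
Verify stationarity: grad f(x*) = H x* + g = (0, 0).
Eigenvalues of H: -8.3028, -4.6972.
Both eigenvalues < 0, so H is negative definite -> x* is a strict local max.

max


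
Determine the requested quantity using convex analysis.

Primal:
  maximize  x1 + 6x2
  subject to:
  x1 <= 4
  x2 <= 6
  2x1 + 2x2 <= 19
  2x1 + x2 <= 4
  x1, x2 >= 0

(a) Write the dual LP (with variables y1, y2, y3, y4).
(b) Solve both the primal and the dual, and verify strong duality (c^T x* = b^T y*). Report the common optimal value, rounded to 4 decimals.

The standard primal-dual pair for 'max c^T x s.t. A x <= b, x >= 0' is:
  Dual:  min b^T y  s.t.  A^T y >= c,  y >= 0.

So the dual LP is:
  minimize  4y1 + 6y2 + 19y3 + 4y4
  subject to:
    y1 + 2y3 + 2y4 >= 1
    y2 + 2y3 + y4 >= 6
    y1, y2, y3, y4 >= 0

Solving the primal: x* = (0, 4).
  primal value c^T x* = 24.
Solving the dual: y* = (0, 0, 0, 6).
  dual value b^T y* = 24.
Strong duality: c^T x* = b^T y*. Confirmed.

24


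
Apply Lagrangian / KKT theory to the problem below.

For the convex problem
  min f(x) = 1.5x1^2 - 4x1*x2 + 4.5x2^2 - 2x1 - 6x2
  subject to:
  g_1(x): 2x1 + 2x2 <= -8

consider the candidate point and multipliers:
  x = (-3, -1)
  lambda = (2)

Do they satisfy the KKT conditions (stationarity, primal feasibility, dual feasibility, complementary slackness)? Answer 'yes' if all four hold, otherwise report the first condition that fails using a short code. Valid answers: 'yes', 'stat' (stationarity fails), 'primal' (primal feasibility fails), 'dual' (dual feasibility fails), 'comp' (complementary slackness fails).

Gradient of f: grad f(x) = Q x + c = (-7, -3)
Constraint values g_i(x) = a_i^T x - b_i:
  g_1((-3, -1)) = 0
Stationarity residual: grad f(x) + sum_i lambda_i a_i = (-3, 1)
  -> stationarity FAILS
Primal feasibility (all g_i <= 0): OK
Dual feasibility (all lambda_i >= 0): OK
Complementary slackness (lambda_i * g_i(x) = 0 for all i): OK

Verdict: the first failing condition is stationarity -> stat.

stat


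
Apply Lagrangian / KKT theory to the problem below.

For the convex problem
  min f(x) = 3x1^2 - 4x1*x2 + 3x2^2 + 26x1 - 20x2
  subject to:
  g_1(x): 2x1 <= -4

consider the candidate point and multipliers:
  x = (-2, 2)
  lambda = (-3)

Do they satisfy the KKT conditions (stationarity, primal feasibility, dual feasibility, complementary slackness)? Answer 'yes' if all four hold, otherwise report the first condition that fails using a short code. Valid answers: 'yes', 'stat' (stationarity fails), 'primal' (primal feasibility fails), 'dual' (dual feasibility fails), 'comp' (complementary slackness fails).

Gradient of f: grad f(x) = Q x + c = (6, 0)
Constraint values g_i(x) = a_i^T x - b_i:
  g_1((-2, 2)) = 0
Stationarity residual: grad f(x) + sum_i lambda_i a_i = (0, 0)
  -> stationarity OK
Primal feasibility (all g_i <= 0): OK
Dual feasibility (all lambda_i >= 0): FAILS
Complementary slackness (lambda_i * g_i(x) = 0 for all i): OK

Verdict: the first failing condition is dual_feasibility -> dual.

dual


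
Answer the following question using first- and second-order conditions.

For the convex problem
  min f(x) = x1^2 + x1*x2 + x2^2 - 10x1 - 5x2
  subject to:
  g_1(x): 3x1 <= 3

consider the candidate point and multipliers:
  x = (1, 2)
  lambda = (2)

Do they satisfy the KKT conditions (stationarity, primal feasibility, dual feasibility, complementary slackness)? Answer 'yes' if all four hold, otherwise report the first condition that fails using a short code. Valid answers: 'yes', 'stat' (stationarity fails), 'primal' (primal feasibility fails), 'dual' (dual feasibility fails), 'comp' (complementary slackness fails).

Gradient of f: grad f(x) = Q x + c = (-6, 0)
Constraint values g_i(x) = a_i^T x - b_i:
  g_1((1, 2)) = 0
Stationarity residual: grad f(x) + sum_i lambda_i a_i = (0, 0)
  -> stationarity OK
Primal feasibility (all g_i <= 0): OK
Dual feasibility (all lambda_i >= 0): OK
Complementary slackness (lambda_i * g_i(x) = 0 for all i): OK

Verdict: yes, KKT holds.

yes


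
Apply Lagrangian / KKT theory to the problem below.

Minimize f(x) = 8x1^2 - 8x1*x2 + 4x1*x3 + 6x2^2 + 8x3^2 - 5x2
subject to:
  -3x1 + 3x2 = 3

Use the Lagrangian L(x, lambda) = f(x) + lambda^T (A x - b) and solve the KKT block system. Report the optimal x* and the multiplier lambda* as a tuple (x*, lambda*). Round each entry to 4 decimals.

Form the Lagrangian:
  L(x, lambda) = (1/2) x^T Q x + c^T x + lambda^T (A x - b)
Stationarity (grad_x L = 0): Q x + c + A^T lambda = 0.
Primal feasibility: A x = b.

This gives the KKT block system:
  [ Q   A^T ] [ x     ]   [-c ]
  [ A    0  ] [ lambda ] = [ b ]

Solving the linear system:
  x*      = (0.0909, 1.0909, -0.0227)
  lambda* = (-2.4545)
  f(x*)   = 0.9545

x* = (0.0909, 1.0909, -0.0227), lambda* = (-2.4545)


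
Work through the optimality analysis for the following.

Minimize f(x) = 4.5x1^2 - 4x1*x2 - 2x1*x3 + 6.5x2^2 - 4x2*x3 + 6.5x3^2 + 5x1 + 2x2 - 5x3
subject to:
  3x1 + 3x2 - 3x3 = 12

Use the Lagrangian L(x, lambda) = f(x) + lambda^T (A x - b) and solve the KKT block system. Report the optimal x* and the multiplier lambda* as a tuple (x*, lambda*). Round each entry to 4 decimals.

Form the Lagrangian:
  L(x, lambda) = (1/2) x^T Q x + c^T x + lambda^T (A x - b)
Stationarity (grad_x L = 0): Q x + c + A^T lambda = 0.
Primal feasibility: A x = b.

This gives the KKT block system:
  [ Q   A^T ] [ x     ]   [-c ]
  [ A    0  ] [ lambda ] = [ b ]

Solving the linear system:
  x*      = (2.1429, 1.8095, -0.0476)
  lambda* = (-5.7143)
  f(x*)   = 41.5714

x* = (2.1429, 1.8095, -0.0476), lambda* = (-5.7143)


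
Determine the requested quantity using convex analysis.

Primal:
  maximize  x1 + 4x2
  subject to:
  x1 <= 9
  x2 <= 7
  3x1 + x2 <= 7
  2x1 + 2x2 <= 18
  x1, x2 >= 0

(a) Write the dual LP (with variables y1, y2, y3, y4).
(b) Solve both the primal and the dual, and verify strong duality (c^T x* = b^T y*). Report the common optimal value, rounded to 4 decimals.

The standard primal-dual pair for 'max c^T x s.t. A x <= b, x >= 0' is:
  Dual:  min b^T y  s.t.  A^T y >= c,  y >= 0.

So the dual LP is:
  minimize  9y1 + 7y2 + 7y3 + 18y4
  subject to:
    y1 + 3y3 + 2y4 >= 1
    y2 + y3 + 2y4 >= 4
    y1, y2, y3, y4 >= 0

Solving the primal: x* = (0, 7).
  primal value c^T x* = 28.
Solving the dual: y* = (0, 3.6667, 0.3333, 0).
  dual value b^T y* = 28.
Strong duality: c^T x* = b^T y*. Confirmed.

28


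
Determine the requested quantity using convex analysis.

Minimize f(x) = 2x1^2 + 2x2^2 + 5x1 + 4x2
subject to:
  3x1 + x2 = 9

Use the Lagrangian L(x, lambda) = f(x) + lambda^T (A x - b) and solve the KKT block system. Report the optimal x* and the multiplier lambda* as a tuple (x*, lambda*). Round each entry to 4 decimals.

Form the Lagrangian:
  L(x, lambda) = (1/2) x^T Q x + c^T x + lambda^T (A x - b)
Stationarity (grad_x L = 0): Q x + c + A^T lambda = 0.
Primal feasibility: A x = b.

This gives the KKT block system:
  [ Q   A^T ] [ x     ]   [-c ]
  [ A    0  ] [ lambda ] = [ b ]

Solving the linear system:
  x*      = (2.875, 0.375)
  lambda* = (-5.5)
  f(x*)   = 32.6875

x* = (2.875, 0.375), lambda* = (-5.5)


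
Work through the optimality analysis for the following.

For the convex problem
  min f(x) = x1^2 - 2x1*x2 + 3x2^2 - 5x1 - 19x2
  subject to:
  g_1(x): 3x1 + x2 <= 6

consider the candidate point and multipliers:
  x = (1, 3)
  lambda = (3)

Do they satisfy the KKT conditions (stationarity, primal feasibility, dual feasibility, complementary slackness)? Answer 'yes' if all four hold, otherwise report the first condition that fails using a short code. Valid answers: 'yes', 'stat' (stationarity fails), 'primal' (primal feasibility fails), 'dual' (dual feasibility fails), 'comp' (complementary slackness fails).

Gradient of f: grad f(x) = Q x + c = (-9, -3)
Constraint values g_i(x) = a_i^T x - b_i:
  g_1((1, 3)) = 0
Stationarity residual: grad f(x) + sum_i lambda_i a_i = (0, 0)
  -> stationarity OK
Primal feasibility (all g_i <= 0): OK
Dual feasibility (all lambda_i >= 0): OK
Complementary slackness (lambda_i * g_i(x) = 0 for all i): OK

Verdict: yes, KKT holds.

yes


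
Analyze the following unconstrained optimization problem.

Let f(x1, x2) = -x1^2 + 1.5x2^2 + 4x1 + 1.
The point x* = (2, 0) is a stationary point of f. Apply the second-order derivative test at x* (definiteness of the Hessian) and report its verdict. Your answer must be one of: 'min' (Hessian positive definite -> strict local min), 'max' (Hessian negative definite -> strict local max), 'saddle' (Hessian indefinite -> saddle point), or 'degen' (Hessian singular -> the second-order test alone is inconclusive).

Compute the Hessian H = grad^2 f:
  H = [[-2, 0], [0, 3]]
Verify stationarity: grad f(x*) = H x* + g = (0, 0).
Eigenvalues of H: -2, 3.
Eigenvalues have mixed signs, so H is indefinite -> x* is a saddle point.

saddle


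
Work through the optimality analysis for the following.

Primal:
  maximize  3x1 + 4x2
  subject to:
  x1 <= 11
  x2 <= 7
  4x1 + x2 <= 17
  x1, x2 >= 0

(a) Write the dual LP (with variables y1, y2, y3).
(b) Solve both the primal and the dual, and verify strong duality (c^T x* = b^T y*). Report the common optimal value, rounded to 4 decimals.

The standard primal-dual pair for 'max c^T x s.t. A x <= b, x >= 0' is:
  Dual:  min b^T y  s.t.  A^T y >= c,  y >= 0.

So the dual LP is:
  minimize  11y1 + 7y2 + 17y3
  subject to:
    y1 + 4y3 >= 3
    y2 + y3 >= 4
    y1, y2, y3 >= 0

Solving the primal: x* = (2.5, 7).
  primal value c^T x* = 35.5.
Solving the dual: y* = (0, 3.25, 0.75).
  dual value b^T y* = 35.5.
Strong duality: c^T x* = b^T y*. Confirmed.

35.5
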